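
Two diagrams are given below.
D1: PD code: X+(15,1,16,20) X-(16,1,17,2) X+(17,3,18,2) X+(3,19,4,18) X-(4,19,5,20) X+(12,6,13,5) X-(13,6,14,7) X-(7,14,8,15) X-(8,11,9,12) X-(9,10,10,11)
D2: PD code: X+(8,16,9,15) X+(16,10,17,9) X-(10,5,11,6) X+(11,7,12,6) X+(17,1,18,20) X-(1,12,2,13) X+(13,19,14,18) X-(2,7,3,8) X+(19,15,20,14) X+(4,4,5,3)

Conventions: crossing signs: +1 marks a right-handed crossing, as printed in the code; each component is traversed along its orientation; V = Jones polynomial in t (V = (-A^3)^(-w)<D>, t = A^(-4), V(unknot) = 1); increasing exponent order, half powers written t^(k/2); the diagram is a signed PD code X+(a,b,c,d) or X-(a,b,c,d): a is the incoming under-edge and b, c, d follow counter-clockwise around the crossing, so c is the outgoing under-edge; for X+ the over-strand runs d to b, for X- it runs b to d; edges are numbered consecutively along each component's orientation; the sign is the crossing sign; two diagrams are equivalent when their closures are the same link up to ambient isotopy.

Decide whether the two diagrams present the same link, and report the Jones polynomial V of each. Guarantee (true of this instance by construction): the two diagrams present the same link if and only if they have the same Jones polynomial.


equivalent: no
V(D1) = 1  (w -2, c 10, <D> = A^-6)
V(D2) = t - t^2 + 2t^3 - t^4 + t^5 - t^6  (w +4, c 10, <D> = -A^-12 + A^-8 - A^-4 + 2 - A^4 + A^8)
why: 2 values of V(t) split the 2 diagrams


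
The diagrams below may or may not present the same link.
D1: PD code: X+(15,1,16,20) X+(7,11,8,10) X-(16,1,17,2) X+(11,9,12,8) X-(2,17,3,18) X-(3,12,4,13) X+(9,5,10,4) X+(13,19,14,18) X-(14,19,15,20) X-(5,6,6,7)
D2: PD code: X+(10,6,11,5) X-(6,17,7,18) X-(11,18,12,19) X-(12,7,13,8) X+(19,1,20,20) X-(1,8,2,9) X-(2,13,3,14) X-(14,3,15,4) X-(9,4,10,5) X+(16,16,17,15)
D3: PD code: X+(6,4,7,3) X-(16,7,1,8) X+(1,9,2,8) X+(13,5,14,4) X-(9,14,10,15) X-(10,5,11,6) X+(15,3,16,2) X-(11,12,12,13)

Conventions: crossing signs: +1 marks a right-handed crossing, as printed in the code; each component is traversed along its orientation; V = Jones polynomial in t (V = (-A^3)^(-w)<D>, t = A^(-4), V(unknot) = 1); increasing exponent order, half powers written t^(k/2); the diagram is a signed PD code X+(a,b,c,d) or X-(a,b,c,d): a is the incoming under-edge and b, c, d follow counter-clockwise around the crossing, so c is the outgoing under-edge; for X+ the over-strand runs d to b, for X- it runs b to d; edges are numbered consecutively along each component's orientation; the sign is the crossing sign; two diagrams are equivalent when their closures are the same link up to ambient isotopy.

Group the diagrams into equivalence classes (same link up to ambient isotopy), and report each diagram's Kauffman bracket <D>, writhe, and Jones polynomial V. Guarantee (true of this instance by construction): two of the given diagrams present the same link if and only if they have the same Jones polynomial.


grouping into links: {D1} | {D2} | {D3}
V(D1) = t + t^3 - t^4  (w 0, c 10, <D> = -A^-16 + A^-12 + A^-4)
V(D2) = -t^-7 + t^-6 - t^-5 + t^-4 + t^-2  [10 crossings, <D> = A^-4 + A^4 - A^8 + A^12 - A^16, w = -4]
V(D3) = 1  (w 0, c 8, <D> = 1)
key observation: comparing 3 Jones polynomials yields 3 groups


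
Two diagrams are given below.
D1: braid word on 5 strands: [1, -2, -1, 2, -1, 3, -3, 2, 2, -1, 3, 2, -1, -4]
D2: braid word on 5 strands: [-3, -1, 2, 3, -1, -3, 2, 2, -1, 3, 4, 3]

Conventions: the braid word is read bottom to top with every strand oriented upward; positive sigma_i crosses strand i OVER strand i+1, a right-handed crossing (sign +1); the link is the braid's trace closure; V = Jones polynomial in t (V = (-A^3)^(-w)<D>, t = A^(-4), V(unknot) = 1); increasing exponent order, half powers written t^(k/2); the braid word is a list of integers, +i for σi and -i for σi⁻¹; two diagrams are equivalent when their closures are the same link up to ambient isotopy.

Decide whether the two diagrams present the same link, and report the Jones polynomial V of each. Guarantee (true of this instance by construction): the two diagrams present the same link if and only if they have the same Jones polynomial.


equivalent: yes
D1 (bracket -A^-12 + 2A^-8 - 2A^-4 + 3 - 2A^4 + 2A^8 - A^12; 14 crossings at w = 0): V = -t^-3 + 2t^-2 - 2t^-1 + 3 - 2t + 2t^2 - t^3
D2 (bracket -A^-6 + 2A^-2 - 2A^2 + 3A^6 - 2A^10 + 2A^14 - A^18; 12 crossings at w = +2): V = -t^-3 + 2t^-2 - 2t^-1 + 3 - 2t + 2t^2 - t^3
key observation: from 14 to 12 crossings by R-moves: one link, two diagrams


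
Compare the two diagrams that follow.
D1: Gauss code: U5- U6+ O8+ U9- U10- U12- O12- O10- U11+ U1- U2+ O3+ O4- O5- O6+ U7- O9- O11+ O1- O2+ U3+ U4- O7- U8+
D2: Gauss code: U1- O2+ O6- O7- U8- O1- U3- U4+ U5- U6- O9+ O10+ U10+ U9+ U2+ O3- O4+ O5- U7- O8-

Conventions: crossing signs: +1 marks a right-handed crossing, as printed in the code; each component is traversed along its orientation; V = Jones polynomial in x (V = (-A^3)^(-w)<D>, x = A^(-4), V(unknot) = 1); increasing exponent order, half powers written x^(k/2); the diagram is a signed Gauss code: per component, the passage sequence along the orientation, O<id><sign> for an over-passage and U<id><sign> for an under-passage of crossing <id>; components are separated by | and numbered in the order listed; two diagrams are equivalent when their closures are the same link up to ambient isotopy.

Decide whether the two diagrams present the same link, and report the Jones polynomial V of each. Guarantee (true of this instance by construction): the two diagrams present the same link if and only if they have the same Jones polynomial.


equivalent: no
D1 (bracket A^-6; 12 crossings at w = -2): V = 1
V(D2) = -x^-4 + x^-3 + x^-1  [10 crossings, <D> = A^-2 + A^6 - A^10, w = -2]
observation: comparing 2 Jones polynomials yields 2 groups


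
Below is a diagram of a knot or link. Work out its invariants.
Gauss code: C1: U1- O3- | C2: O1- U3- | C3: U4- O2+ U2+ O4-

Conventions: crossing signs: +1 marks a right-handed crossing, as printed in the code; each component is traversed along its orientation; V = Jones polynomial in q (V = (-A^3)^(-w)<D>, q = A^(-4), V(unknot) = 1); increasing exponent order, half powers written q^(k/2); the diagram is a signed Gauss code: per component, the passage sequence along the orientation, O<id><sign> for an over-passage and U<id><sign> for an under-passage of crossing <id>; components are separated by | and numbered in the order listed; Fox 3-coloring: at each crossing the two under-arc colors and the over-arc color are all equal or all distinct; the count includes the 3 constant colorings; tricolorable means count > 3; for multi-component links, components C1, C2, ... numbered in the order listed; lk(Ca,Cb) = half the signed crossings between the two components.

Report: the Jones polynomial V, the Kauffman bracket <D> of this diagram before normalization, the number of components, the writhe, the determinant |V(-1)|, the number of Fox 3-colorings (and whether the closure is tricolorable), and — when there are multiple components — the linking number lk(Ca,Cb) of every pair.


Jones polynomial: V(q) = q^-3 + q^-2 + q^-1 + 1
<D> = A^-6 + A^-2 + A^2 + A^6; writhe -2
components 3, writhe -2 (4 crossings)
linking number lk(C1,C2) = -1
lk(C1,C3): 0
lk(C2,C3) = 0
3-colorings: 9 of 3^4, det 0 — tricolorable
note: the span of V is 3, within the link bound 4 + 3 - 1


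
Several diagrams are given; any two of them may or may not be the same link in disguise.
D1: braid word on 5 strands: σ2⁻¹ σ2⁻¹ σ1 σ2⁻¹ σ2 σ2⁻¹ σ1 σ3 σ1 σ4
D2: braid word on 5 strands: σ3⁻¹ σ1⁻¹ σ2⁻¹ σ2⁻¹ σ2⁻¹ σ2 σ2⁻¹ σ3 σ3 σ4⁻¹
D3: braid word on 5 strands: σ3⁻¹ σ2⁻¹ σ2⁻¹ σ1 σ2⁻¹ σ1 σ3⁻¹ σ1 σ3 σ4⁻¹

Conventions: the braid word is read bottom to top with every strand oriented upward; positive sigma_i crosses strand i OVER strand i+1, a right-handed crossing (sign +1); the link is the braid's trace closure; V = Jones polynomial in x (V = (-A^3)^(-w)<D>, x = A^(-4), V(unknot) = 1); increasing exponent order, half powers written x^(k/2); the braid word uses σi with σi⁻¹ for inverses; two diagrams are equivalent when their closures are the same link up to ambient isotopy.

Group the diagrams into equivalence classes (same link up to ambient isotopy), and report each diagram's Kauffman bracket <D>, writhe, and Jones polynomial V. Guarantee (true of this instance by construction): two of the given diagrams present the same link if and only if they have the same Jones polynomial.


equivalence classes: {D1, D3} | {D2}
D1 (bracket -A^-6 + 2A^-2 - 2A^2 + 3A^6 - 2A^10 + 2A^14 - A^18; 10 crossings at w = +2): V = -x^-3 + 2x^-2 - 2x^-1 + 3 - 2x + 2x^2 - x^3
V(D2) = -x^-4 + x^-3 + x^-1  [10 crossings, <D> = A^-8 + 1 - A^4, w = -4]
V(D3) = -x^-3 + 2x^-2 - 2x^-1 + 3 - 2x + 2x^2 - x^3  [10 crossings, <D> = -A^-18 + 2A^-14 - 2A^-10 + 3A^-6 - 2A^-2 + 2A^2 - A^6, w = -2]
key observation: comparing 3 Jones polynomials yields 2 groups


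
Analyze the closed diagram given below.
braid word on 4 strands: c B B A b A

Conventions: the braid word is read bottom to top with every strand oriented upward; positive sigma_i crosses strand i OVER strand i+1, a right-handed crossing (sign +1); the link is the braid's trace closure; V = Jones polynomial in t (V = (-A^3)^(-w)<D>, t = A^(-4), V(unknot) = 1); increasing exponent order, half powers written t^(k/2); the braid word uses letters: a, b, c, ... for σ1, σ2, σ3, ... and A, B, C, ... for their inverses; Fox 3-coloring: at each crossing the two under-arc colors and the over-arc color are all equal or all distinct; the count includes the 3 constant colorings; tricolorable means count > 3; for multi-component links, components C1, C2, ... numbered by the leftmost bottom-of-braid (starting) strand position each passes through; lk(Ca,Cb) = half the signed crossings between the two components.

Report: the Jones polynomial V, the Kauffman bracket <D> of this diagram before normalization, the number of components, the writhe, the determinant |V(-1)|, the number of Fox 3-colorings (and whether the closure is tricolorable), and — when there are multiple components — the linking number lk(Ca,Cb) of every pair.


V(t) = -t^(-9/2) - t^(-5/2) + t^(-3/2) - t^(-1/2)
bracket: -A^-4 + 1 - A^4 - A^12, w = -2
2 components, writhe -2, over 6 crossings
lk(C1,C2) = -2
det 4, colorings 3 of 3^6 — not tricolorable
observation: det 4 = |V(-1)|; not divisible by 3, so not tricolorable


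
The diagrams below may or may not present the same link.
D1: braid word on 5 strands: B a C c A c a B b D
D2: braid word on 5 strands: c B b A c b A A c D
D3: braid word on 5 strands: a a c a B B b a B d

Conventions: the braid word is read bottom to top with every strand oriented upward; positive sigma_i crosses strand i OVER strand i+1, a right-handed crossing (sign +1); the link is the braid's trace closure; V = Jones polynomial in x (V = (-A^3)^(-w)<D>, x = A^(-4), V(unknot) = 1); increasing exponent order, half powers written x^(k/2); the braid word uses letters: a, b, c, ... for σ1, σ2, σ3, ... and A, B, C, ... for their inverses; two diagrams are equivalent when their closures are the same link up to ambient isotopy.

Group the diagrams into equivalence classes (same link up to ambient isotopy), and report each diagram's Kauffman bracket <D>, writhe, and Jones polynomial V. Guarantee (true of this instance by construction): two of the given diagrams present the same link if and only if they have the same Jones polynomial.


equivalence classes: {D1} | {D2} | {D3}
D1 (bracket 1; 10 crossings at w = 0): V = 1
V(D2) = -x^-3 + x^-2 - x^-1 + 3 - x + x^2 - x^3  (w 0, c 10, <D> = -A^-12 + A^-8 - A^-4 + 3 - A^4 + A^8 - A^12)
V(D3) = x^-1 - 1 + 2x - 2x^2 + 2x^3 - 2x^4 + x^5  [10 crossings, <D> = A^-8 - 2A^-4 + 2 - 2A^4 + 2A^8 - A^12 + A^16, w = +4]
key observation: comparing 3 Jones polynomials yields 3 groups


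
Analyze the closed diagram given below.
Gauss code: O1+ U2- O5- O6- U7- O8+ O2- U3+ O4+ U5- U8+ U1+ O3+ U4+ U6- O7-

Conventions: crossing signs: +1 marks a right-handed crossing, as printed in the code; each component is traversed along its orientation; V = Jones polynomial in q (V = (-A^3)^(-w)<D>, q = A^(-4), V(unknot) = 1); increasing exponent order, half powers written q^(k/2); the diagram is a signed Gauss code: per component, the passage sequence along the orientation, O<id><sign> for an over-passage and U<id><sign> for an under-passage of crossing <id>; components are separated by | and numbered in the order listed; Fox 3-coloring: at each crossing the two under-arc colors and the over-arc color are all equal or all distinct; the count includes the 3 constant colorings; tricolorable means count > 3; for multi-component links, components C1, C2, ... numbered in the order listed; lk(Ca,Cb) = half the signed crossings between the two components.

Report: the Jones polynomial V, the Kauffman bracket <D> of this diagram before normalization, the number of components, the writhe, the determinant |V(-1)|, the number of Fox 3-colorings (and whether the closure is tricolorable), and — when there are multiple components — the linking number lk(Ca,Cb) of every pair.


Jones polynomial: V(q) = -q^-3 + q^-2 - q^-1 + 3 - q + q^2 - q^3
<D> = -A^-12 + A^-8 - A^-4 + 3 - A^4 + A^8 - A^12; writhe 0
components 1, writhe 0 (8 crossings)
3-colorings: 27 of 3^8, det 9 — tricolorable
note: V spans 6 powers of q: at least 6 crossings in any diagram


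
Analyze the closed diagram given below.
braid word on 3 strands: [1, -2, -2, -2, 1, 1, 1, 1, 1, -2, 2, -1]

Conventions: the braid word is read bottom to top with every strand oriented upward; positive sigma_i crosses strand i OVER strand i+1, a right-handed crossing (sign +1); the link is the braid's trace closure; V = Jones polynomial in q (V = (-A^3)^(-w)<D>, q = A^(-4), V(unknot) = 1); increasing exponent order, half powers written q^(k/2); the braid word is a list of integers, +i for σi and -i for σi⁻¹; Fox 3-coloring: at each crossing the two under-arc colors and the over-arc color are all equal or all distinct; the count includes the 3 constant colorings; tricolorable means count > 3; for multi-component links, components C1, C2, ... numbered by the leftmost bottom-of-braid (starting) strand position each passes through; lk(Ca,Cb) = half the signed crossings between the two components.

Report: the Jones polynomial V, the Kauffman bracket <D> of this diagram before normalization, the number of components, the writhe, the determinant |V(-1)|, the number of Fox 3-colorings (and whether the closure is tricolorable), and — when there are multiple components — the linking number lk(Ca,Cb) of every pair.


V = -q^-2 + q^-1 - 1 + 3q - 2q^2 + 3q^3 - 2q^4 + q^5 - q^6
<D> = -A^-18 + A^-14 - 2A^-10 + 3A^-6 - 2A^-2 + 3A^2 - A^6 + A^10 - A^14 (w = +2)
1 component over 12 crossings, w = +2
9 Fox colorings among 3^12, |V(-1)| = 15: tricolorable
why: the span of V is 8, forcing >= 8 crossings in any diagram


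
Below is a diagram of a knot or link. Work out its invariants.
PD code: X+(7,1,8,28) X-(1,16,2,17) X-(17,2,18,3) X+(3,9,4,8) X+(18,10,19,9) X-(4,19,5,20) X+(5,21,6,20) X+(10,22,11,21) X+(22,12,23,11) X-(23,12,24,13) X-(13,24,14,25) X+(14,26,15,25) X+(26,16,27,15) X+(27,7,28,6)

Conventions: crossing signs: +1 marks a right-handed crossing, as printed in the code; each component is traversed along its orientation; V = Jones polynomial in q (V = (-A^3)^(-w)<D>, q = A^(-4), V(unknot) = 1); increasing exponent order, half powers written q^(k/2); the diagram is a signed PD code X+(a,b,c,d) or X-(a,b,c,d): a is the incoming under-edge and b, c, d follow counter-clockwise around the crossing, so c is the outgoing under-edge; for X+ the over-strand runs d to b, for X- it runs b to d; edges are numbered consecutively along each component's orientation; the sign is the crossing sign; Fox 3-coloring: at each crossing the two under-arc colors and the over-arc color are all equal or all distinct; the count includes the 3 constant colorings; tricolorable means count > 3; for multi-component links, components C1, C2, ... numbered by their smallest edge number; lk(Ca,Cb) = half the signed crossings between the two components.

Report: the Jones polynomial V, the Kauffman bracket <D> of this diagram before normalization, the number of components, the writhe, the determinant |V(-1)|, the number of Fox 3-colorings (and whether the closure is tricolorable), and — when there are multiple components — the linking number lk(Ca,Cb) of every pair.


Jones polynomial: V(q) = 2q - 2q^2 + 3q^3 - 3q^4 + 2q^5 - 2q^6 + q^7
<D> = A^-16 - 2A^-12 + 2A^-8 - 3A^-4 + 3 - 2A^4 + 2A^8; writhe +4
components 1, writhe +4 (14 crossings)
3-colorings: 9 of 3^14, det 15 — tricolorable
note: the span of V is 6, forcing >= 6 crossings in any diagram


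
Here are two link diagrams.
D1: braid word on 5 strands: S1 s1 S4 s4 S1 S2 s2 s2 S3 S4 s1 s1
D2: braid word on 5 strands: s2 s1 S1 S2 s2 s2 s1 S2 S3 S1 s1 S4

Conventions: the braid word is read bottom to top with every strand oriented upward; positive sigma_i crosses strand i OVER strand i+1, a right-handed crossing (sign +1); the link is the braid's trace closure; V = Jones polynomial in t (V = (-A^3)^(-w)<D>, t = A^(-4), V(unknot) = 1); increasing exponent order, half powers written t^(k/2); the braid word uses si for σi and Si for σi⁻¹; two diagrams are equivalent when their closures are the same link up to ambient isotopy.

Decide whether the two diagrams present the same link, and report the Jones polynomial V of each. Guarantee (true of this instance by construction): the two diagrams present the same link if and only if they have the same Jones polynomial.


same link: yes
V(D1) = 1  [12 crossings, <D> = 1, w = 0]
D2 (bracket 1; 12 crossings at w = 0): V = 1
note: one V(t) for all 2 diagrams — one class (guaranteed)


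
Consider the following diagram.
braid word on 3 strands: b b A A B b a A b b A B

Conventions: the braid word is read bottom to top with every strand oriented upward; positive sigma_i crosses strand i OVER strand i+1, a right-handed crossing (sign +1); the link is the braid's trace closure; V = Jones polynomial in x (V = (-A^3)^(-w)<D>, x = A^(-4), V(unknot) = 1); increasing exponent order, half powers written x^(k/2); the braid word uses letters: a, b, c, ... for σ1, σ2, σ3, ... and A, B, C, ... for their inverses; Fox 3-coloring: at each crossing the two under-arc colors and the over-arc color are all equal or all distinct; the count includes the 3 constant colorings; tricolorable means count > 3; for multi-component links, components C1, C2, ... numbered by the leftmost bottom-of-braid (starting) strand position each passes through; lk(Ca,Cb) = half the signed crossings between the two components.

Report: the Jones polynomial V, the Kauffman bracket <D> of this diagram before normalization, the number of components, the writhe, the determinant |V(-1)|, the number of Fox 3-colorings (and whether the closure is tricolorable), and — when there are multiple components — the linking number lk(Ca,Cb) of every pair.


V = -x^-3 + 2x^-2 - 2x^-1 + 3 - 2x + 2x^2 - x^3
<D> = -A^-12 + 2A^-8 - 2A^-4 + 3 - 2A^4 + 2A^8 - A^12 (w = 0)
1 component over 12 crossings, w = 0
3 Fox colorings among 3^12, |V(-1)| = 13: not tricolorable
why: the span of V is 6, forcing >= 6 crossings in any diagram


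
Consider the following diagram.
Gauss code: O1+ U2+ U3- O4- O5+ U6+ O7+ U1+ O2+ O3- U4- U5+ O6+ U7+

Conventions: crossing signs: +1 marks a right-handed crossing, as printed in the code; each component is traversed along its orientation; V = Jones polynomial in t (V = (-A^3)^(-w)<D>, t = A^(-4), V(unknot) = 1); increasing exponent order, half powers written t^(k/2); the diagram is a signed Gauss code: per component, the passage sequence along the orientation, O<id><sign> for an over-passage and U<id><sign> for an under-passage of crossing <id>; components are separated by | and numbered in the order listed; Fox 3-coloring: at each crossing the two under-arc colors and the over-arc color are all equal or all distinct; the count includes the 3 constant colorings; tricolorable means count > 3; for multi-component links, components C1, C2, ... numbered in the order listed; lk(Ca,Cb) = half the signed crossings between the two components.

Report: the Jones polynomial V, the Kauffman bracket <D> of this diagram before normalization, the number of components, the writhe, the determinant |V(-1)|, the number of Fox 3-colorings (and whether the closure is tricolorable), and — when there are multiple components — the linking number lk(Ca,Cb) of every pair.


Jones polynomial: V(t) = t + t^3 - t^4
<D> = A^-7 - A^-3 - A^5; writhe +3
components 1, writhe +3 (7 crossings)
3-colorings: 9 of 3^7, det 3 — tricolorable
note: w = +3 (over 7 crossings) is diagram-only; (-A^3)^(-3) removes it from V


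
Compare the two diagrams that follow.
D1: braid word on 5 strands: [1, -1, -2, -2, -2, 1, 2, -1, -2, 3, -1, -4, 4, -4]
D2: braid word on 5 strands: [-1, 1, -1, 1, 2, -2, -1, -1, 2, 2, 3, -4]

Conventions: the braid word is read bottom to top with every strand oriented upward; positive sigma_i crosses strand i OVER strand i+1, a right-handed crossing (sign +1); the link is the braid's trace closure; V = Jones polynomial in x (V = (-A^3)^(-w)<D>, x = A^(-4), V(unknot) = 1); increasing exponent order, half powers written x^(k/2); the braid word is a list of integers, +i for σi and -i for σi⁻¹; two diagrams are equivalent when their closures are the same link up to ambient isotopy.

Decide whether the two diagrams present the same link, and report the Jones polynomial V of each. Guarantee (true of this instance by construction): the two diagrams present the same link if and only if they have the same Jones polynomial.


same link: no
V(D1) = x^-6 + x^-3 + x^-2 + x^-1  [14 crossings, <D> = A^-8 + A^-4 + 1 + A^12, w = -4]
V(D2) = x^-2 + 2 + x^2  [12 crossings, <D> = A^-8 + 2 + A^8, w = 0]
insight: V(x) takes 2 values over 2 diagrams, fixing the grouping


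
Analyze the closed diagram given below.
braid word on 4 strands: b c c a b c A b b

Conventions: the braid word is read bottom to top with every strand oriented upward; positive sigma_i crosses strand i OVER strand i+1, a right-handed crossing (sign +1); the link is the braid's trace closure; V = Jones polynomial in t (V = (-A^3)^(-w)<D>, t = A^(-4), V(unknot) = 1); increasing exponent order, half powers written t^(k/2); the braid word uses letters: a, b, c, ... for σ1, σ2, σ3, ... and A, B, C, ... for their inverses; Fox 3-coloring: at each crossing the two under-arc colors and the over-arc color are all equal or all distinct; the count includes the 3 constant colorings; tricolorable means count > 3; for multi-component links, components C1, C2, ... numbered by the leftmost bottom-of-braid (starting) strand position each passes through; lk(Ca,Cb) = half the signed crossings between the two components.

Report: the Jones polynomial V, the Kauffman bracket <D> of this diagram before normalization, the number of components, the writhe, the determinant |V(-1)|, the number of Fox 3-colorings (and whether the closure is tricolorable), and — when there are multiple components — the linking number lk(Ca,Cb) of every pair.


Jones polynomial: V(t) = t^2 + 2t^4 - 2t^5 + t^6 - 2t^7 + t^8
<D> = -A^-11 + 2A^-7 - A^-3 + 2A - 2A^5 - A^13; writhe +7
components 1, writhe +7 (9 crossings)
3-colorings: 27 of 3^9, det 9 — tricolorable
note: the span of V is 6, forcing >= 6 crossings in any diagram


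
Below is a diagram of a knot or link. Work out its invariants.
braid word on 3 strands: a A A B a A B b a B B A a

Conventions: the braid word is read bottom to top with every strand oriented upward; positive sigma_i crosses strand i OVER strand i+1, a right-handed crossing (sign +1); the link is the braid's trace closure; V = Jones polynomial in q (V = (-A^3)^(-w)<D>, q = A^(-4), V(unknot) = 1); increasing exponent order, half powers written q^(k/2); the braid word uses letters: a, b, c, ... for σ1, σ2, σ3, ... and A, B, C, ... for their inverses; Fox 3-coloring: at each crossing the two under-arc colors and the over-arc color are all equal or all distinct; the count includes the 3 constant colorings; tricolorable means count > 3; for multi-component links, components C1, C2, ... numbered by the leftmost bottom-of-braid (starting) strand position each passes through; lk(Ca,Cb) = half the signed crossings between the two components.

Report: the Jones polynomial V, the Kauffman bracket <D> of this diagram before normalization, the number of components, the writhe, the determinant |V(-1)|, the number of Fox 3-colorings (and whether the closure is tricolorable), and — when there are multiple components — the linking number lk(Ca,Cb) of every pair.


V = -q^(-5/2) - q^(-1/2)
<D> = A^-7 + A (w = -3)
2 components over 13 crossings, w = -3
lk(C1,C2): -1
3 Fox colorings among 3^13, |V(-1)| = 2: not tricolorable
why: free reduction leaves σ1⁻¹ σ2⁻¹ σ1 σ2⁻¹ σ2⁻¹ of the original 13 letters


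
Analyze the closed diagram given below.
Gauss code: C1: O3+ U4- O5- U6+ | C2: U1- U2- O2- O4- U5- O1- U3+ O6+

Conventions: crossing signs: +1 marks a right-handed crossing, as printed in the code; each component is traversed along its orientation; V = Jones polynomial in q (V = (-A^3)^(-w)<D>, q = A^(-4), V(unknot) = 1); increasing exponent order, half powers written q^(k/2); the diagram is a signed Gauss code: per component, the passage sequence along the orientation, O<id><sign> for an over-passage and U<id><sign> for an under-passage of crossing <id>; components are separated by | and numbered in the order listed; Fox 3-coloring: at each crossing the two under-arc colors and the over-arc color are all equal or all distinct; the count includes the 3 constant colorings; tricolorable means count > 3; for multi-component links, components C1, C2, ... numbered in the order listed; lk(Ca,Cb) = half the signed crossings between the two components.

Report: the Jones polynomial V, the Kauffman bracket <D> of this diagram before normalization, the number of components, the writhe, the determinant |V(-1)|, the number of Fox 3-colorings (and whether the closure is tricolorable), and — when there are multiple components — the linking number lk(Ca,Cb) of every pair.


V = q^(-7/2) - 2q^(-5/2) + q^(-3/2) - 2q^(-1/2) + q^(1/2) - q^(3/2)
<D> = -A^-12 + A^-8 - 2A^-4 + 1 - 2A^4 + A^8 (w = -2)
2 components over 6 crossings, w = -2
lk(C1,C2): 0
3 Fox colorings among 3^6, |V(-1)| = 8: not tricolorable
why: all 2 components of this link are unlinked algebraically


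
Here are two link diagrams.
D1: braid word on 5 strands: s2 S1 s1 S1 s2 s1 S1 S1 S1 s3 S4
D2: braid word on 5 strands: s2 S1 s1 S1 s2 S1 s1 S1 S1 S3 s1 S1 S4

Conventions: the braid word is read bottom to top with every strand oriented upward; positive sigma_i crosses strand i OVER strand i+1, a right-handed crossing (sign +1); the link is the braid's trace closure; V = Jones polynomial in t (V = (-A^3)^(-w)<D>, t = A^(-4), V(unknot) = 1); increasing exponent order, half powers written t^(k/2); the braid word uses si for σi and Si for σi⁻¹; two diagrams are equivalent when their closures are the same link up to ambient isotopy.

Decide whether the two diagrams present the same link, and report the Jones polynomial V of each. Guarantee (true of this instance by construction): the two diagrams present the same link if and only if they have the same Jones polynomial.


same link: yes
V(D1) = t^(-7/2) - 2t^(-5/2) + t^(-3/2) - 2t^(-1/2) + t^(1/2) - t^(3/2)  [11 crossings, <D> = A^-9 - A^-5 + 2A^-1 - A^3 + 2A^7 - A^11, w = -1]
D2 (bracket A^-15 - A^-11 + 2A^-7 - A^-3 + 2A - A^5; 13 crossings at w = -3): V = t^(-7/2) - 2t^(-5/2) + t^(-3/2) - 2t^(-1/2) + t^(1/2) - t^(3/2)
note: all 2 diagrams share one V(t), hence one class


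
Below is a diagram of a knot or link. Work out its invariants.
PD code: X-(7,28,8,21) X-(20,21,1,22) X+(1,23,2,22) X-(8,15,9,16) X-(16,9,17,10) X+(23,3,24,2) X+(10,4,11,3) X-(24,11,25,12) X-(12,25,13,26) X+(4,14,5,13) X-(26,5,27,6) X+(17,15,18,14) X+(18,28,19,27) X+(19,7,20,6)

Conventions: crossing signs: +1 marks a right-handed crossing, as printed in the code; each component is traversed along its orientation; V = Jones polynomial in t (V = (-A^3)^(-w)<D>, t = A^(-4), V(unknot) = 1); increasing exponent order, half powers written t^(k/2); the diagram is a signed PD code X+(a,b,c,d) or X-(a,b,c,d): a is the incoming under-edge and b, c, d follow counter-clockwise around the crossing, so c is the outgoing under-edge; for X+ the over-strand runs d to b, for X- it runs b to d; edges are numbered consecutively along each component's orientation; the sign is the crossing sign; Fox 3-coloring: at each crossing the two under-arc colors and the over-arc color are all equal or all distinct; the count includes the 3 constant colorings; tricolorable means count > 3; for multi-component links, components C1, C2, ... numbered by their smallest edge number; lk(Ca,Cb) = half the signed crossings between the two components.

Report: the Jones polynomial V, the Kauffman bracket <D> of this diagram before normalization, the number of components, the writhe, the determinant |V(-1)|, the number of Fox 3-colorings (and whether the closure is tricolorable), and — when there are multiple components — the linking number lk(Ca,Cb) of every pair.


V(t) = -t^(-9/2) + 2t^(-7/2) - 3t^(-5/2) + 3t^(-3/2) - 4t^(-1/2) + 2t^(1/2) - 2t^(3/2) + t^(5/2)
bracket: A^-10 - 2A^-6 + 2A^-2 - 4A^2 + 3A^6 - 3A^10 + 2A^14 - A^18, w = 0
2 components, writhe 0, over 14 crossings
lk(C1,C2) = -1
det 18, colorings 9 of 3^14 — tricolorable
observation: the span of V is 7, within the link bound 14 + 2 - 1


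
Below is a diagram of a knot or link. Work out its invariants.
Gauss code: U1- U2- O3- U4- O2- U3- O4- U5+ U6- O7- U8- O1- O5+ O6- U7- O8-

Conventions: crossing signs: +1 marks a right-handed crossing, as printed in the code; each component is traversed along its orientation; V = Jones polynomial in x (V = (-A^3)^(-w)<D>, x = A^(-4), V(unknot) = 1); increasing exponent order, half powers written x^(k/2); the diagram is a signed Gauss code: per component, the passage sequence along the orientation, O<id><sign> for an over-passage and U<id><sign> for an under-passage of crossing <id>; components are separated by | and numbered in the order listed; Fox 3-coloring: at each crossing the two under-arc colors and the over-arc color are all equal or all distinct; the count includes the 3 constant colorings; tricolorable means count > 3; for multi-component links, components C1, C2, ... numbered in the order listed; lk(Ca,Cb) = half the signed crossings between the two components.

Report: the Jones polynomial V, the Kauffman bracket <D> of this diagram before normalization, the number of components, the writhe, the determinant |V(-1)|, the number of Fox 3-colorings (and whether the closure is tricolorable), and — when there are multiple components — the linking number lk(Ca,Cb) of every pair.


V = x^-8 - 2x^-7 + x^-6 - 2x^-5 + 2x^-4 + x^-2
<D> = A^-10 + 2A^-2 - 2A^2 + A^6 - 2A^10 + A^14 (w = -6)
1 component over 8 crossings, w = -6
27 Fox colorings among 3^8, |V(-1)| = 9: tricolorable
why: V spans 6 powers of x: at least 6 crossings in any diagram


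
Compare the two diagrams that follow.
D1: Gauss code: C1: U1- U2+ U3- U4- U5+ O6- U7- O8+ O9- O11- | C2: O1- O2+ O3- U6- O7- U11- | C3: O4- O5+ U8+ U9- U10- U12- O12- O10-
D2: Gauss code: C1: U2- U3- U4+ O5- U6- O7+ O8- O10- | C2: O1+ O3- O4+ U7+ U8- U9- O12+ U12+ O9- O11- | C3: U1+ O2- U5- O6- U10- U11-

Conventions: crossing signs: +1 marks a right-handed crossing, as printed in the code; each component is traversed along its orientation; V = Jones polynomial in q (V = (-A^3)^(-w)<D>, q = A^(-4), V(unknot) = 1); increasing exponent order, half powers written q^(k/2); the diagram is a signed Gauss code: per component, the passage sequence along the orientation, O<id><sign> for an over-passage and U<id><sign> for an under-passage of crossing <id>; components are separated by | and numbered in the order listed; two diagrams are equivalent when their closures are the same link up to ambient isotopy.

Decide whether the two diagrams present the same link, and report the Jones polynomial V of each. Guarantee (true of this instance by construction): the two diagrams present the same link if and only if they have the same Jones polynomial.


same link: yes
V(D1) = q^-6 + q^-3 + q^-2 + q^-1  [12 crossings, <D> = A^-14 + A^-10 + A^-6 + A^6, w = -6]
D2 (bracket A^-8 + A^-4 + 1 + A^12; 12 crossings at w = -4): V = q^-6 + q^-3 + q^-2 + q^-1
note: all 2 diagrams share one V(q), hence one class


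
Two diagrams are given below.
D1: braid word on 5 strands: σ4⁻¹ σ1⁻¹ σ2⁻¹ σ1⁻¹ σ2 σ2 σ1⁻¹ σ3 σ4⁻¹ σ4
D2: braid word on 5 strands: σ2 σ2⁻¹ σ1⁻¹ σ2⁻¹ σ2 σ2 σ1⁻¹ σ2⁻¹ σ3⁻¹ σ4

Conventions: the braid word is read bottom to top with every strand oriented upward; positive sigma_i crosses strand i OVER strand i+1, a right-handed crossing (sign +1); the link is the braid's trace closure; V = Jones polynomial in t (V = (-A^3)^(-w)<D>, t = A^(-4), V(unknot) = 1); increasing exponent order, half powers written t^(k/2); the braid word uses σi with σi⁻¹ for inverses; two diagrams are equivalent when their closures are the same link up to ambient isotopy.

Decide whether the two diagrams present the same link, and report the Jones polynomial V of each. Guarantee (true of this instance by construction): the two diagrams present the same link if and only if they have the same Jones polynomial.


equivalent: yes
V(D1) = 1  (w -2, c 10, <D> = A^-6)
V(D2) = 1  [10 crossings, <D> = A^-6, w = -2]
key observation: from 10 to 10 crossings by R-moves: one link, two diagrams


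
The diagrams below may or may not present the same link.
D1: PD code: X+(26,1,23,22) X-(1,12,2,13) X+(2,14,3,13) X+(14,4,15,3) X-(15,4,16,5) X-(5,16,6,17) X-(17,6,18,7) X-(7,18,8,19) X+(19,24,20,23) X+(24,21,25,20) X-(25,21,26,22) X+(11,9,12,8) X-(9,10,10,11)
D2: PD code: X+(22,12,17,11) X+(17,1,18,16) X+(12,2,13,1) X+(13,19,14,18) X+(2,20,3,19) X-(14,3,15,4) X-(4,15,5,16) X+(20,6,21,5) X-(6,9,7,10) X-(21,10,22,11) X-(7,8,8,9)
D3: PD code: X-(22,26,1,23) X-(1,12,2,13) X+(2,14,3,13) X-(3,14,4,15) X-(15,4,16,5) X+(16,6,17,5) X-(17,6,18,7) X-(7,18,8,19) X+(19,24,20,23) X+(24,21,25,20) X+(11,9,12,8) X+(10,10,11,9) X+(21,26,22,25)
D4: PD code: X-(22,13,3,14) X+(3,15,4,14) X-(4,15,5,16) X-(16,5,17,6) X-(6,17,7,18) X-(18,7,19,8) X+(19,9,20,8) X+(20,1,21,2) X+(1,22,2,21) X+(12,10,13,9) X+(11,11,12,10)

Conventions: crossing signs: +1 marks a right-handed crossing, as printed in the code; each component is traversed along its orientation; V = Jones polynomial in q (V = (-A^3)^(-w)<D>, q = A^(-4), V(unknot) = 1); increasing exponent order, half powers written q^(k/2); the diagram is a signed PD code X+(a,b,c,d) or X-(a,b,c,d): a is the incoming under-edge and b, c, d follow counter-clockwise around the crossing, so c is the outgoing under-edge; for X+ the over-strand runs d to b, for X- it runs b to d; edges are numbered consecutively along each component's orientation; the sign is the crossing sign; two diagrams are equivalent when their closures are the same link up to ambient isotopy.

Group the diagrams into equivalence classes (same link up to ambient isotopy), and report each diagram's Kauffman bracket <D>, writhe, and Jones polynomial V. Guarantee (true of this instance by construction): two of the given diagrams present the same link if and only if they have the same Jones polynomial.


grouping into links: {D1, D3, D4} | {D2}
V(D1) = q^(-7/2) - q^(-5/2) + q^(-3/2) - 2q^(-1/2) - q^(3/2)  (w -1, c 13, <D> = A^-9 + 2A^-1 - A^3 + A^7 - A^11)
V(D2) = -q^(1/2) + q^(3/2) - q^(5/2) - q^(9/2)  [11 crossings, <D> = A^-15 + A^-7 - A^-3 + A, w = +1]
D3 (bracket A^-3 + 2A^5 - A^9 + A^13 - A^17; 13 crossings at w = +1): V = q^(-7/2) - q^(-5/2) + q^(-3/2) - 2q^(-1/2) - q^(3/2)
D4 (bracket A^-3 + 2A^5 - A^9 + A^13 - A^17; 11 crossings at w = +1): V = q^(-7/2) - q^(-5/2) + q^(-3/2) - 2q^(-1/2) - q^(3/2)
key observation: 2 values of V(q) split the 4 diagrams


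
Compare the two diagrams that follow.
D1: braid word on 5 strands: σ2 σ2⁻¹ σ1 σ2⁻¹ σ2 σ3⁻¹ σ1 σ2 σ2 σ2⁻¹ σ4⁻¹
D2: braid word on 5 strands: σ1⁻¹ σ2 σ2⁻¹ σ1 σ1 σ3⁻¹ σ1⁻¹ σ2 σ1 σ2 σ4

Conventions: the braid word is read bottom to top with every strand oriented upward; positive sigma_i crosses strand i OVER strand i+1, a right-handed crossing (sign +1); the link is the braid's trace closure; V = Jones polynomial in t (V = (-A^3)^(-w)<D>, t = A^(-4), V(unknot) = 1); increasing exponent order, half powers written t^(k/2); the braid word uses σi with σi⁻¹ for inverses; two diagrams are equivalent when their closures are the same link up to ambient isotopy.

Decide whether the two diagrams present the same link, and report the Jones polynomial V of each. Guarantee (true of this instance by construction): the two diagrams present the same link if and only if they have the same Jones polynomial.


equivalent: yes
D1 (bracket A^-7 + A; 11 crossings at w = +1): V = -t^(1/2) - t^(5/2)
D2 (bracket A^-1 + A^7; 11 crossings at w = +3): V = -t^(1/2) - t^(5/2)
key observation: from 11 to 11 crossings by R-moves: one link, two diagrams


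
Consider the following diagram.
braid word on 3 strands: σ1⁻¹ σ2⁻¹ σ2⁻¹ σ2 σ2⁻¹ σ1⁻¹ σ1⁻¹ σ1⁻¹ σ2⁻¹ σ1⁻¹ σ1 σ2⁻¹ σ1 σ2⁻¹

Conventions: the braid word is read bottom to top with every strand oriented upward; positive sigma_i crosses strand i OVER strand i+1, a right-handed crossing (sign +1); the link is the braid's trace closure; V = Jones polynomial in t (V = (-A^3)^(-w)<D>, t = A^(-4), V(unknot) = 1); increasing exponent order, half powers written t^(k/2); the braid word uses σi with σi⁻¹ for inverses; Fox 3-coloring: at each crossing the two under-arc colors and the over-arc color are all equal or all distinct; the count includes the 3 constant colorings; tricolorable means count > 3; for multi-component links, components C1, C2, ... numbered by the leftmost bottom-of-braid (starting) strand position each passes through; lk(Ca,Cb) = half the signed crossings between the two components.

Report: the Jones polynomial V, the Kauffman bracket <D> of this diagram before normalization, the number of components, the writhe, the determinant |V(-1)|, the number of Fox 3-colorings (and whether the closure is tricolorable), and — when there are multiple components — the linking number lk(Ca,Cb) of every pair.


V(t) = -t^-10 + t^-9 - t^-8 + t^-7 - t^-6 + t^-5 + t^-3
bracket: A^-12 + A^-4 - 1 + A^4 - A^8 + A^12 - A^16, w = -8
1 component, writhe -8, over 14 crossings
det 7, colorings 3 of 3^14 — not tricolorable
observation: the word shrinks to σ1⁻¹ σ2⁻¹ σ2⁻¹ σ1⁻¹ σ1⁻¹ σ1⁻¹ σ2⁻¹ σ2⁻¹ σ1 σ2⁻¹ after cancelling


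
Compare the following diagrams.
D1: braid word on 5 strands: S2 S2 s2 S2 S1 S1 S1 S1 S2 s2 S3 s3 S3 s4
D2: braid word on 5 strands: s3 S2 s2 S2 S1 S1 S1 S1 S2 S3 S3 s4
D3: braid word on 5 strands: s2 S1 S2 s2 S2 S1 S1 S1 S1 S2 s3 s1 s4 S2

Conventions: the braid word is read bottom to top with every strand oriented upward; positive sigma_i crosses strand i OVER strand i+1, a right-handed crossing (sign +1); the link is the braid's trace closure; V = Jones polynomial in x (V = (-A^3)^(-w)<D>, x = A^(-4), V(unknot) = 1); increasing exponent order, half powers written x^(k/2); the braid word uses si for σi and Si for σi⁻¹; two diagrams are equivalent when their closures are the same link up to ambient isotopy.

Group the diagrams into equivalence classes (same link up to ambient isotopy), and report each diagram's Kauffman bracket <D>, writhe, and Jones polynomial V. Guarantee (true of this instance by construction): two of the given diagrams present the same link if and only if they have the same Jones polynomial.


classes: {D1, D2, D3}
V(D1) = x^-8 - x^-7 + 2x^-6 - x^-5 + 2x^-4 + x^-2  [14 crossings, <D> = A^-10 + 2A^-2 - A^2 + 2A^6 - A^10 + A^14, w = -6]
D2 (bracket A^-10 + 2A^-2 - A^2 + 2A^6 - A^10 + A^14; 12 crossings at w = -6): V = x^-8 - x^-7 + 2x^-6 - x^-5 + 2x^-4 + x^-2
D3 (bracket A^-4 + 2A^4 - A^8 + 2A^12 - A^16 + A^20; 14 crossings at w = -4): V = x^-8 - x^-7 + 2x^-6 - x^-5 + 2x^-4 + x^-2
note: all 3 diagrams share one V(x), hence one class
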